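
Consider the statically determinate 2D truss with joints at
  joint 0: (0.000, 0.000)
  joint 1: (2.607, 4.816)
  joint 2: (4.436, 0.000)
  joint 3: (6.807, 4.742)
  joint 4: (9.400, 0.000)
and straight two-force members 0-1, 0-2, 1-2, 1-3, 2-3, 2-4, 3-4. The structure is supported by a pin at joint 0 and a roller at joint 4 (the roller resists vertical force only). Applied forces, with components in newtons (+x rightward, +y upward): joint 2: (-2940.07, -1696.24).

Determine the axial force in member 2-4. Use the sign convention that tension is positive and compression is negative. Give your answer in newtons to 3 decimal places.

N=5 nodes, M=7 members, R=3 reactions → 2N=10, M+R=10
member 0 (0-1): L=5.4763, (cx,cy)=(0.4760,0.8794)
member 1 (0-2): L=4.4360, (cx,cy)=(1.0000,0.0000)
member 2 (1-2): L=5.1516, (cx,cy)=(0.3550,-0.9349)
member 3 (1-3): L=4.2007, (cx,cy)=(0.9998,-0.0176)
member 4 (2-3): L=5.3017, (cx,cy)=(0.4472,0.8944)
member 5 (2-4): L=4.9640, (cx,cy)=(1.0000,0.0000)
member 6 (3-4): L=5.4046, (cx,cy)=(0.4798,-0.8774)
solve A·x = −loads:
  F[0-1] = -1018.5801 N (compression)
  F[0-2] = -2455.1772 N (compression)
  F[1-2] = +973.8365 N (tension)
  F[1-3] = -830.7674 N (compression)
  F[2-3] = +878.6024 N (tension)
  F[2-4] = +437.7155 N (tension)
  F[3-4] = -912.3402 N (compression)
  Rx@0 = +2940.0700 N
  Ry@0 = +895.7591 N
  Ry@4 = +800.4809 N

437.716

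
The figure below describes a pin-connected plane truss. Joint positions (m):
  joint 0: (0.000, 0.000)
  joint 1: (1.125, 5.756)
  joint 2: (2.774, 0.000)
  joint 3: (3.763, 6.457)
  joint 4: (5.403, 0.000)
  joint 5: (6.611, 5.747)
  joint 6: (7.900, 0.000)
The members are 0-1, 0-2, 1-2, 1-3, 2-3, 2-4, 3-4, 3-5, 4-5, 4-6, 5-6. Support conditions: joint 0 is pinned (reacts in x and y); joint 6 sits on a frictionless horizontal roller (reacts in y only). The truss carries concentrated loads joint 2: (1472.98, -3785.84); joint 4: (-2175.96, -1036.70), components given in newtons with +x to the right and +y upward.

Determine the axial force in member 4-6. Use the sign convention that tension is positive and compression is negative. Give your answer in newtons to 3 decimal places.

457.190

N=7 nodes, M=11 members, R=3 reactions → 2N=14, M+R=14
member 0 (0-1): L=5.8649, (cx,cy)=(0.1918,0.9814)
member 1 (0-2): L=2.7740, (cx,cy)=(1.0000,0.0000)
member 2 (1-2): L=5.9875, (cx,cy)=(0.2754,-0.9613)
member 3 (1-3): L=2.7296, (cx,cy)=(0.9665,0.2568)
member 4 (2-3): L=6.5323, (cx,cy)=(0.1514,0.9885)
member 5 (2-4): L=2.6290, (cx,cy)=(1.0000,0.0000)
member 6 (3-4): L=6.6620, (cx,cy)=(0.2462,-0.9692)
member 7 (3-5): L=2.9352, (cx,cy)=(0.9703,-0.2419)
member 8 (4-5): L=5.8726, (cx,cy)=(0.2057,0.9786)
member 9 (4-6): L=2.4970, (cx,cy)=(1.0000,0.0000)
member 10 (5-6): L=5.8898, (cx,cy)=(0.2189,-0.9758)
solve A·x = −loads:
  F[0-1] = -2836.8380 N (compression)
  F[0-2] = -158.8211 N (compression)
  F[1-2] = +2551.5010 N (tension)
  F[1-3] = -1290.1261 N (compression)
  F[2-3] = +1348.5554 N (tension)
  F[2-4] = -1133.2785 N (compression)
  F[3-4] = -817.0269 N (compression)
  F[3-5] = -867.3094 N (compression)
  F[4-5] = +1868.5431 N (tension)
  F[4-6] = +457.1904 N (tension)
  F[5-6] = -2089.0238 N (compression)
  Rx@0 = +702.9800 N
  Ry@0 = +2784.1590 N
  Ry@6 = +2038.3810 N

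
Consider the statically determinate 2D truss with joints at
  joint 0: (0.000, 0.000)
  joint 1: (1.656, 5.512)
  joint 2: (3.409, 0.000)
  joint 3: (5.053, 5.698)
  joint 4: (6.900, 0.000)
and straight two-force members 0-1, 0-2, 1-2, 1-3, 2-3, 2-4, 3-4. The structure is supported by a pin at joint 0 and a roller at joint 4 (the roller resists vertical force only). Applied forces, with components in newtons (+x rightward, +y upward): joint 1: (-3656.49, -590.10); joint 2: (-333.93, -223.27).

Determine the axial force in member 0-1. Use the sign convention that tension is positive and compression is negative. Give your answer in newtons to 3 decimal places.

-3636.158

N=5 nodes, M=7 members, R=3 reactions → 2N=10, M+R=10
member 0 (0-1): L=5.7554, (cx,cy)=(0.2877,0.9577)
member 1 (0-2): L=3.4090, (cx,cy)=(1.0000,0.0000)
member 2 (1-2): L=5.7840, (cx,cy)=(0.3031,-0.9530)
member 3 (1-3): L=3.4021, (cx,cy)=(0.9985,0.0547)
member 4 (2-3): L=5.9304, (cx,cy)=(0.2772,0.9608)
member 5 (2-4): L=3.4910, (cx,cy)=(1.0000,0.0000)
member 6 (3-4): L=5.9899, (cx,cy)=(0.3084,-0.9513)
solve A·x = −loads:
  F[0-1] = -3636.1582 N (compression)
  F[0-2] = -2944.1866 N (compression)
  F[1-2] = +3130.5012 N (tension)
  F[1-3] = +1663.9681 N (tension)
  F[2-3] = -2872.5751 N (compression)
  F[2-4] = -865.1598 N (compression)
  F[3-4] = +2805.7389 N (tension)
  Rx@0 = +3990.4200 N
  Ry@0 = +3482.3903 N
  Ry@4 = -2669.0203 N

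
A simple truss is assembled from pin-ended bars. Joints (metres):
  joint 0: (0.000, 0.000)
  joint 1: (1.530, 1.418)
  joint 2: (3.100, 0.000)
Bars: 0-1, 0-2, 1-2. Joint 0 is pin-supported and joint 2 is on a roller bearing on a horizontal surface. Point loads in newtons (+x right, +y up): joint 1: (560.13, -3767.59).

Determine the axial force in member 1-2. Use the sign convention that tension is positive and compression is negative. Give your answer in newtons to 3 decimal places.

N=3 nodes, M=3 members, R=3 reactions → 2N=6, M+R=6
member 0 (0-1): L=2.0861, (cx,cy)=(0.7334,0.6798)
member 1 (0-2): L=3.1000, (cx,cy)=(1.0000,0.0000)
member 2 (1-2): L=2.1156, (cx,cy)=(0.7421,-0.6703)
solve A·x = −loads:
  F[0-1] = -2430.1326 N (compression)
  F[0-2] = +2342.4912 N (tension)
  F[1-2] = -3156.4951 N (compression)
  Rx@0 = -560.1300 N
  Ry@0 = +1651.8877 N
  Ry@2 = +2115.7023 N

-3156.495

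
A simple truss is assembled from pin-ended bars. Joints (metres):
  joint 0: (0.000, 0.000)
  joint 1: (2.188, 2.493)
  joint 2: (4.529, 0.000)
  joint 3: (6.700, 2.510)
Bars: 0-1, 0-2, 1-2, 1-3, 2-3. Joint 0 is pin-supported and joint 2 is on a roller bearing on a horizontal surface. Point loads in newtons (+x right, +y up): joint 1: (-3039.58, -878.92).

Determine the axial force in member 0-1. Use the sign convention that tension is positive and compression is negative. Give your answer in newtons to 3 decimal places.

-2830.615

N=4 nodes, M=5 members, R=3 reactions → 2N=8, M+R=8
member 0 (0-1): L=3.3170, (cx,cy)=(0.6596,0.7516)
member 1 (0-2): L=4.5290, (cx,cy)=(1.0000,0.0000)
member 2 (1-2): L=3.4198, (cx,cy)=(0.6845,-0.7290)
member 3 (1-3): L=4.5120, (cx,cy)=(1.0000,0.0038)
member 4 (2-3): L=3.3186, (cx,cy)=(0.6542,0.7563)
solve A·x = −loads:
  F[0-1] = -2830.6151 N (compression)
  F[0-2] = -1172.4070 N (compression)
  F[1-2] = +1712.7076 N (tension)
  F[1-3] = -0.0000 N (compression)
  F[2-3] = -0.0000 N (compression)
  Rx@0 = +3039.5800 N
  Ry@0 = +2127.4508 N
  Ry@2 = -1248.5308 N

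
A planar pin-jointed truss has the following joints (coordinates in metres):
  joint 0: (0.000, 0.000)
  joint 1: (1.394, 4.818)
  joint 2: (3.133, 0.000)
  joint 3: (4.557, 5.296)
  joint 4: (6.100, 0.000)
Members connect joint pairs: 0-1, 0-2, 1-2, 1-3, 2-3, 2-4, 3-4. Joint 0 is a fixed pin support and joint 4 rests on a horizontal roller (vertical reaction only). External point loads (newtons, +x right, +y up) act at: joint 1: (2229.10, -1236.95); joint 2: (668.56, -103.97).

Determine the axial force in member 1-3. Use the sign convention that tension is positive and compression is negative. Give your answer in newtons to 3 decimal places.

N=5 nodes, M=7 members, R=3 reactions → 2N=10, M+R=10
member 0 (0-1): L=5.0156, (cx,cy)=(0.2779,0.9606)
member 1 (0-2): L=3.1330, (cx,cy)=(1.0000,0.0000)
member 2 (1-2): L=5.1222, (cx,cy)=(0.3395,-0.9406)
member 3 (1-3): L=3.1989, (cx,cy)=(0.9888,0.1494)
member 4 (2-3): L=5.4841, (cx,cy)=(0.2597,0.9657)
member 5 (2-4): L=2.9670, (cx,cy)=(1.0000,0.0000)
member 6 (3-4): L=5.5162, (cx,cy)=(0.2797,-0.9601)
solve A·x = −loads:
  F[0-1] = +786.7751 N (tension)
  F[0-2] = +2678.9899 N (tension)
  F[1-2] = -2315.2736 N (compression)
  F[1-3] = -1238.2956 N (compression)
  F[2-3] = +2362.7725 N (tension)
  F[2-4] = +610.8767 N (tension)
  F[3-4] = -2183.8744 N (compression)
  Rx@0 = -2897.6600 N
  Ry@0 = -755.7767 N
  Ry@4 = +2096.6967 N

-1238.296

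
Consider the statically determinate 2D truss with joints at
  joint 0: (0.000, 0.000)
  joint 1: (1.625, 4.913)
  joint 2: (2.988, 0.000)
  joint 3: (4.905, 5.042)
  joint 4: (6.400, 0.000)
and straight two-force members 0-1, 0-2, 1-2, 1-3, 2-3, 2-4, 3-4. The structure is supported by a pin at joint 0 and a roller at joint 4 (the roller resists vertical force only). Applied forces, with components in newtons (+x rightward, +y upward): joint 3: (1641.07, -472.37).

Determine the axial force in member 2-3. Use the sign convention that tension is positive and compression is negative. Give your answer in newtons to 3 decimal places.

1235.165

N=5 nodes, M=7 members, R=3 reactions → 2N=10, M+R=10
member 0 (0-1): L=5.1748, (cx,cy)=(0.3140,0.9494)
member 1 (0-2): L=2.9880, (cx,cy)=(1.0000,0.0000)
member 2 (1-2): L=5.0986, (cx,cy)=(0.2673,-0.9636)
member 3 (1-3): L=3.2825, (cx,cy)=(0.9992,0.0393)
member 4 (2-3): L=5.3941, (cx,cy)=(0.3554,0.9347)
member 5 (2-4): L=3.4120, (cx,cy)=(1.0000,0.0000)
member 6 (3-4): L=5.2590, (cx,cy)=(0.2843,-0.9587)
solve A·x = −loads:
  F[0-1] = +1245.5172 N (tension)
  F[0-2] = +1249.9478 N (tension)
  F[1-2] = -1198.1394 N (compression)
  F[1-3] = +711.9711 N (tension)
  F[2-3] = +1235.1653 N (tension)
  F[2-4] = +490.6882 N (tension)
  F[3-4] = -1726.0973 N (compression)
  Rx@0 = -1641.0700 N
  Ry@0 = -1182.5128 N
  Ry@4 = +1654.8828 N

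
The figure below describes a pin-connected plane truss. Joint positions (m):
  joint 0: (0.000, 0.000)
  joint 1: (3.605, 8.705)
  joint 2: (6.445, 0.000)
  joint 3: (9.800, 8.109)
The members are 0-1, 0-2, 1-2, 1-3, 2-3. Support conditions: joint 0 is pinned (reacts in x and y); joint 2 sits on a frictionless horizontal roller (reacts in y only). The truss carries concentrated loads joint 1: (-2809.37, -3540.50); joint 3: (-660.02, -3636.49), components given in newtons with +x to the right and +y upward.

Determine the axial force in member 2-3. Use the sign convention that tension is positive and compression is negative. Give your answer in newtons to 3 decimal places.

N=4 nodes, M=5 members, R=3 reactions → 2N=8, M+R=8
member 0 (0-1): L=9.4219, (cx,cy)=(0.3826,0.9239)
member 1 (0-2): L=6.4450, (cx,cy)=(1.0000,0.0000)
member 2 (1-2): L=9.1566, (cx,cy)=(0.3102,-0.9507)
member 3 (1-3): L=6.2236, (cx,cy)=(0.9954,-0.0958)
member 4 (2-3): L=8.7756, (cx,cy)=(0.3823,0.9240)
solve A·x = −loads:
  F[0-1] = -4645.5442 N (compression)
  F[0-2] = -1691.9240 N (compression)
  F[1-2] = +708.3433 N (tension)
  F[1-3] = +815.9543 N (tension)
  F[2-3] = -3850.8834 N (compression)
  Rx@0 = +3469.3900 N
  Ry@0 = +4292.0503 N
  Ry@2 = +2884.9397 N

-3850.883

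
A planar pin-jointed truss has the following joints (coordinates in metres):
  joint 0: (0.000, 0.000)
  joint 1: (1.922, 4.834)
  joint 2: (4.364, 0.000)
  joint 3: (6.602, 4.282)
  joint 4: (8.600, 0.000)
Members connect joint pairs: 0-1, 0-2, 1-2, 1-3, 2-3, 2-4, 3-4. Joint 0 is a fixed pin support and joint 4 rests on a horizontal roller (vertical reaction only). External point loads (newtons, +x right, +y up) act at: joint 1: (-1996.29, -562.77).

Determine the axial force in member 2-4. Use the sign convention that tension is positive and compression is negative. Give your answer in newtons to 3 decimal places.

N=5 nodes, M=7 members, R=3 reactions → 2N=10, M+R=10
member 0 (0-1): L=5.2021, (cx,cy)=(0.3695,0.9292)
member 1 (0-2): L=4.3640, (cx,cy)=(1.0000,0.0000)
member 2 (1-2): L=5.4158, (cx,cy)=(0.4509,-0.8926)
member 3 (1-3): L=4.7124, (cx,cy)=(0.9931,-0.1171)
member 4 (2-3): L=4.8316, (cx,cy)=(0.4632,0.8863)
member 5 (2-4): L=4.2360, (cx,cy)=(1.0000,0.0000)
member 6 (3-4): L=4.7252, (cx,cy)=(0.4228,-0.9062)
solve A·x = −loads:
  F[0-1] = -1677.8142 N (compression)
  F[0-2] = -1376.3921 N (compression)
  F[1-2] = +993.5605 N (tension)
  F[1-3] = +934.8285 N (tension)
  F[2-3] = -1000.6464 N (compression)
  F[2-4] = -464.8911 N (compression)
  F[3-4] = +1099.4514 N (tension)
  Rx@0 = +1996.2900 N
  Ry@0 = +1559.0981 N
  Ry@4 = -996.3281 N

-464.891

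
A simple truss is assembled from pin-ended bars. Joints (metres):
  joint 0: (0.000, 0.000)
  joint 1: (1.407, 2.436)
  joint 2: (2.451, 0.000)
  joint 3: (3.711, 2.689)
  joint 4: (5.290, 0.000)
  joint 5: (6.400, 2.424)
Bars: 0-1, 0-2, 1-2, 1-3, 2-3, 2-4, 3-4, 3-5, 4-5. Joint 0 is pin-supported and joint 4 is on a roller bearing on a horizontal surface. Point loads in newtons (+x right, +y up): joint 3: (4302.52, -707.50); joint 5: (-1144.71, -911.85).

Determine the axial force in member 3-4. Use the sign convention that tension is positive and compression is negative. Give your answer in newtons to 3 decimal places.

N=6 nodes, M=9 members, R=3 reactions → 2N=12, M+R=12
member 0 (0-1): L=2.8131, (cx,cy)=(0.5002,0.8659)
member 1 (0-2): L=2.4510, (cx,cy)=(1.0000,0.0000)
member 2 (1-2): L=2.6503, (cx,cy)=(0.3939,-0.9191)
member 3 (1-3): L=2.3178, (cx,cy)=(0.9940,0.1092)
member 4 (2-3): L=2.9696, (cx,cy)=(0.4243,0.9055)
member 5 (2-4): L=2.8390, (cx,cy)=(1.0000,0.0000)
member 6 (3-4): L=3.1183, (cx,cy)=(0.5064,-0.8623)
member 7 (3-5): L=2.7020, (cx,cy)=(0.9952,-0.0981)
member 8 (4-5): L=2.6661, (cx,cy)=(0.4163,0.9092)
solve A·x = −loads:
  F[0-1] = +1896.9827 N (tension)
  F[0-2] = +2209.0280 N (tension)
  F[1-2] = -1598.5879 N (compression)
  F[1-3] = +1587.9849 N (tension)
  F[2-3] = +1622.6420 N (tension)
  F[2-4] = +890.8191 N (tension)
  F[3-4] = -2645.8820 N (compression)
  F[3-5] = -699.1273 N (compression)
  F[4-5] = -1078.3207 N (compression)
  Rx@0 = -3157.8100 N
  Ry@0 = -1642.6673 N
  Ry@4 = +3262.0173 N

-2645.882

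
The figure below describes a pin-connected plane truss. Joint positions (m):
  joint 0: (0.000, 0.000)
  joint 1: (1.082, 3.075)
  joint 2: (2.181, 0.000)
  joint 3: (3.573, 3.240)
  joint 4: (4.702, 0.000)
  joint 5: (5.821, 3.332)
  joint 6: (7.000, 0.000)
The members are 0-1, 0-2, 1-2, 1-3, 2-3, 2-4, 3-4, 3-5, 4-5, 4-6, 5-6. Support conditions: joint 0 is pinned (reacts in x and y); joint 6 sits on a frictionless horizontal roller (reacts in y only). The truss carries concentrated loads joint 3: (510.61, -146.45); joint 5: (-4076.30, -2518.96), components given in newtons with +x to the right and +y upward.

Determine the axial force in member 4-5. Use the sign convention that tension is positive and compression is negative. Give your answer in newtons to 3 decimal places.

N=7 nodes, M=11 members, R=3 reactions → 2N=14, M+R=14
member 0 (0-1): L=3.2598, (cx,cy)=(0.3319,0.9433)
member 1 (0-2): L=2.1810, (cx,cy)=(1.0000,0.0000)
member 2 (1-2): L=3.2655, (cx,cy)=(0.3365,-0.9417)
member 3 (1-3): L=2.4965, (cx,cy)=(0.9978,0.0661)
member 4 (2-3): L=3.5264, (cx,cy)=(0.3947,0.9188)
member 5 (2-4): L=2.5210, (cx,cy)=(1.0000,0.0000)
member 6 (3-4): L=3.4311, (cx,cy)=(0.3291,-0.9443)
member 7 (3-5): L=2.2499, (cx,cy)=(0.9992,0.0409)
member 8 (4-5): L=3.5149, (cx,cy)=(0.3184,0.9480)
member 9 (4-6): L=2.2980, (cx,cy)=(1.0000,0.0000)
member 10 (5-6): L=3.5344, (cx,cy)=(0.3336,-0.9427)
solve A·x = −loads:
  F[0-1] = -2332.1588 N (compression)
  F[0-2] = -2791.5966 N (compression)
  F[1-2] = +2229.0044 N (tension)
  F[1-3] = -1527.6045 N (compression)
  F[2-3] = -2284.4948 N (compression)
  F[2-4] = -1139.6430 N (compression)
  F[3-4] = +2018.5342 N (tension)
  F[3-5] = -3603.8737 N (compression)
  F[4-5] = -2010.7456 N (compression)
  F[4-6] = +164.7020 N (tension)
  F[5-6] = -493.7482 N (compression)
  Rx@0 = +3565.6900 N
  Ry@0 = +2199.9419 N
  Ry@6 = +465.4681 N

-2010.746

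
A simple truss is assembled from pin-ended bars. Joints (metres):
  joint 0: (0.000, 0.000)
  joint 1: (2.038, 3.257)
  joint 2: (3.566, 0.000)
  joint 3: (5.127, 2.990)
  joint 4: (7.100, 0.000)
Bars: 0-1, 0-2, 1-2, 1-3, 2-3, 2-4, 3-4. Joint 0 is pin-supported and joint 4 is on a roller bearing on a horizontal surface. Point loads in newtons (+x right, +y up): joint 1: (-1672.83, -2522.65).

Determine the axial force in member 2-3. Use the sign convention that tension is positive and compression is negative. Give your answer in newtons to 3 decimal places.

N=5 nodes, M=7 members, R=3 reactions → 2N=10, M+R=10
member 0 (0-1): L=3.8421, (cx,cy)=(0.5304,0.8477)
member 1 (0-2): L=3.5660, (cx,cy)=(1.0000,0.0000)
member 2 (1-2): L=3.5976, (cx,cy)=(0.4247,-0.9053)
member 3 (1-3): L=3.1005, (cx,cy)=(0.9963,-0.0861)
member 4 (2-3): L=3.3730, (cx,cy)=(0.4628,0.8865)
member 5 (2-4): L=3.5340, (cx,cy)=(1.0000,0.0000)
member 6 (3-4): L=3.5823, (cx,cy)=(0.5508,-0.8347)
solve A·x = −loads:
  F[0-1] = -3026.8521 N (compression)
  F[0-2] = -67.2563 N (compression)
  F[1-2] = +43.1273 N (tension)
  F[1-3] = +49.1215 N (tension)
  F[2-3] = -44.0448 N (compression)
  F[2-4] = -28.5552 N (compression)
  F[3-4] = +51.8464 N (tension)
  Rx@0 = +1672.8300 N
  Ry@0 = +2565.9242 N
  Ry@4 = -43.2742 N

-44.045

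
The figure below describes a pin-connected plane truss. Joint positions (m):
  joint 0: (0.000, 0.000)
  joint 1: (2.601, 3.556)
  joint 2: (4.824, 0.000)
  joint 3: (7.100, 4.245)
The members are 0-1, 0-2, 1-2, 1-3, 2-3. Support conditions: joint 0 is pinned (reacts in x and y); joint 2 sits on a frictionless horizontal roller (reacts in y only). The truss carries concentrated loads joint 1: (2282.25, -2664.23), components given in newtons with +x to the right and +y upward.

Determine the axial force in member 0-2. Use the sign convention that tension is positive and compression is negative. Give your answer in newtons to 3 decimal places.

1949.721

N=4 nodes, M=5 members, R=3 reactions → 2N=8, M+R=8
member 0 (0-1): L=4.4057, (cx,cy)=(0.5904,0.8071)
member 1 (0-2): L=4.8240, (cx,cy)=(1.0000,0.0000)
member 2 (1-2): L=4.1937, (cx,cy)=(0.5301,-0.8479)
member 3 (1-3): L=4.5515, (cx,cy)=(0.9885,0.1514)
member 4 (2-3): L=4.8167, (cx,cy)=(0.4725,0.8813)
solve A·x = −loads:
  F[0-1] = +563.2555 N (tension)
  F[0-2] = +1949.7212 N (tension)
  F[1-2] = -3678.1316 N (compression)
  F[1-3] = +0.0000 N (tension)
  F[2-3] = -0.0000 N (compression)
  Rx@0 = -2282.2500 N
  Ry@0 = -454.6222 N
  Ry@2 = +3118.8522 N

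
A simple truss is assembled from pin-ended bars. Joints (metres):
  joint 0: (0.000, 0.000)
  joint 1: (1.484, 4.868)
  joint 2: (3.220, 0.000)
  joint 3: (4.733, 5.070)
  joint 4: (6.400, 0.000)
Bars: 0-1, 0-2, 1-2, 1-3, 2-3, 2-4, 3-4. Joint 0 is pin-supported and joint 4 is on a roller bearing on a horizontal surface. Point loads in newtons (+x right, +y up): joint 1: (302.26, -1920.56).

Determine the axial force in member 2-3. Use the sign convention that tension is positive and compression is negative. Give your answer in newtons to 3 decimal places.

732.661

N=5 nodes, M=7 members, R=3 reactions → 2N=10, M+R=10
member 0 (0-1): L=5.0892, (cx,cy)=(0.2916,0.9565)
member 1 (0-2): L=3.2200, (cx,cy)=(1.0000,0.0000)
member 2 (1-2): L=5.1683, (cx,cy)=(0.3359,-0.9419)
member 3 (1-3): L=3.2553, (cx,cy)=(0.9981,0.0621)
member 4 (2-3): L=5.2909, (cx,cy)=(0.2860,0.9582)
member 5 (2-4): L=3.1800, (cx,cy)=(1.0000,0.0000)
member 6 (3-4): L=5.3370, (cx,cy)=(0.3123,-0.9500)
solve A·x = −loads:
  F[0-1] = -1301.9037 N (compression)
  F[0-2] = +681.8944 N (tension)
  F[1-2] = -745.3723 N (compression)
  F[1-3] = -432.3607 N (compression)
  F[2-3] = +732.6606 N (tension)
  F[2-4] = +222.0156 N (tension)
  F[3-4] = -710.7989 N (compression)
  Rx@0 = -302.2600 N
  Ry@0 = +1245.3236 N
  Ry@4 = +675.2364 N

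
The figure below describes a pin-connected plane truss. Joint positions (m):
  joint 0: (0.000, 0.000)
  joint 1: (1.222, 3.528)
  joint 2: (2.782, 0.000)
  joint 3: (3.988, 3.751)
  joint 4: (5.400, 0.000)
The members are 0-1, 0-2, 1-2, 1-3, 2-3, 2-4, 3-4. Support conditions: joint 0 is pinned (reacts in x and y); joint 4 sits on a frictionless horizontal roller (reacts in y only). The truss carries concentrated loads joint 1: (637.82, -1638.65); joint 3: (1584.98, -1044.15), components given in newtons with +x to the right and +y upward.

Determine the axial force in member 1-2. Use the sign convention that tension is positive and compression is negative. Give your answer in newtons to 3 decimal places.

N=5 nodes, M=7 members, R=3 reactions → 2N=10, M+R=10
member 0 (0-1): L=3.7336, (cx,cy)=(0.3273,0.9449)
member 1 (0-2): L=2.7820, (cx,cy)=(1.0000,0.0000)
member 2 (1-2): L=3.8575, (cx,cy)=(0.4044,-0.9146)
member 3 (1-3): L=2.7750, (cx,cy)=(0.9968,0.0804)
member 4 (2-3): L=3.9401, (cx,cy)=(0.3061,0.9520)
member 5 (2-4): L=2.6180, (cx,cy)=(1.0000,0.0000)
member 6 (3-4): L=4.0080, (cx,cy)=(0.3523,-0.9359)
solve A·x = −loads:
  F[0-1] = -24.5230 N (compression)
  F[0-2] = +2230.8262 N (tension)
  F[1-2] = -1760.5320 N (compression)
  F[1-3] = +66.3379 N (tension)
  F[2-3] = +1691.3220 N (tension)
  F[2-4] = +1001.1715 N (tension)
  F[3-4] = -2841.8240 N (compression)
  Rx@0 = -2222.8000 N
  Ry@0 = +23.1723 N
  Ry@4 = +2659.6277 N

-1760.532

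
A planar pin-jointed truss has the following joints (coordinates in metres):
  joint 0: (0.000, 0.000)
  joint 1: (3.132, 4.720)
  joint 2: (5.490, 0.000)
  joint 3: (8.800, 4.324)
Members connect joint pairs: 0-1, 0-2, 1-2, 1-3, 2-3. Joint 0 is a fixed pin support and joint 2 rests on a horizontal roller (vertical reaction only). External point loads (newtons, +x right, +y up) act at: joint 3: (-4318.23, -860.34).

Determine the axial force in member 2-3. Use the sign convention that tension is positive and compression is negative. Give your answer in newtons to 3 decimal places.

N=4 nodes, M=5 members, R=3 reactions → 2N=8, M+R=8
member 0 (0-1): L=5.6646, (cx,cy)=(0.5529,0.8332)
member 1 (0-2): L=5.4900, (cx,cy)=(1.0000,0.0000)
member 2 (1-2): L=5.2762, (cx,cy)=(0.4469,-0.8946)
member 3 (1-3): L=5.6818, (cx,cy)=(0.9976,-0.0697)
member 4 (2-3): L=5.4455, (cx,cy)=(0.6078,0.7941)
solve A·x = −loads:
  F[0-1] = -3459.2371 N (compression)
  F[0-2] = -2405.5957 N (compression)
  F[1-2] = +3493.3653 N (tension)
  F[1-3] = -3482.3234 N (compression)
  F[2-3] = -1389.1273 N (compression)
  Rx@0 = +4318.2300 N
  Ry@0 = +2882.3864 N
  Ry@2 = -2022.0464 N

-1389.127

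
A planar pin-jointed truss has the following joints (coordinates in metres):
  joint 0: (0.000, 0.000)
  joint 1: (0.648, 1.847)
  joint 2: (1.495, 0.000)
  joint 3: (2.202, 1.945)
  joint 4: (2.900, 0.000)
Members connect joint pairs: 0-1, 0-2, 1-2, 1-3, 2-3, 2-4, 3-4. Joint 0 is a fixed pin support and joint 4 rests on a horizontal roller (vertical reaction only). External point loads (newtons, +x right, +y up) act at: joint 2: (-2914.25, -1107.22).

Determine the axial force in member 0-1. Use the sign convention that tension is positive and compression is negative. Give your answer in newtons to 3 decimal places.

-568.485

N=5 nodes, M=7 members, R=3 reactions → 2N=10, M+R=10
member 0 (0-1): L=1.9574, (cx,cy)=(0.3311,0.9436)
member 1 (0-2): L=1.4950, (cx,cy)=(1.0000,0.0000)
member 2 (1-2): L=2.0319, (cx,cy)=(0.4168,-0.9090)
member 3 (1-3): L=1.5571, (cx,cy)=(0.9980,0.0629)
member 4 (2-3): L=2.0695, (cx,cy)=(0.3416,0.9398)
member 5 (2-4): L=1.4050, (cx,cy)=(1.0000,0.0000)
member 6 (3-4): L=2.0665, (cx,cy)=(0.3378,-0.9412)
solve A·x = −loads:
  F[0-1] = -568.4852 N (compression)
  F[0-2] = -2726.0497 N (compression)
  F[1-2] = +560.8673 N (tension)
  F[1-3] = -422.8312 N (compression)
  F[2-3] = +635.6464 N (tension)
  F[2-4] = +204.8391 N (tension)
  F[3-4] = -606.4334 N (compression)
  Rx@0 = +2914.2500 N
  Ry@0 = +536.4290 N
  Ry@4 = +570.7910 N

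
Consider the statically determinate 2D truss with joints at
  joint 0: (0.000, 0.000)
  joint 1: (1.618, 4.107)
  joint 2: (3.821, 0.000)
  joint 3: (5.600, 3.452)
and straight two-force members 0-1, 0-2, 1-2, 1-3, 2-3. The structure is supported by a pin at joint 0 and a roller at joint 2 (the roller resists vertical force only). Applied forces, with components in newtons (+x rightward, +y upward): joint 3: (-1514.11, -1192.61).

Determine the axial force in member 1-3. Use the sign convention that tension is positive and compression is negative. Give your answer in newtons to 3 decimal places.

-840.345

N=4 nodes, M=5 members, R=3 reactions → 2N=8, M+R=8
member 0 (0-1): L=4.4142, (cx,cy)=(0.3665,0.9304)
member 1 (0-2): L=3.8210, (cx,cy)=(1.0000,0.0000)
member 2 (1-2): L=4.6605, (cx,cy)=(0.4727,-0.8812)
member 3 (1-3): L=4.0355, (cx,cy)=(0.9867,-0.1623)
member 4 (2-3): L=3.8834, (cx,cy)=(0.4581,0.8889)
solve A·x = −loads:
  F[0-1] = -873.4174 N (compression)
  F[0-2] = -1193.9655 N (compression)
  F[1-2] = +1076.9342 N (tension)
  F[1-3] = -840.3454 N (compression)
  F[2-3] = -1495.1102 N (compression)
  Rx@0 = +1514.1100 N
  Ry@0 = +812.6288 N
  Ry@2 = +379.9812 N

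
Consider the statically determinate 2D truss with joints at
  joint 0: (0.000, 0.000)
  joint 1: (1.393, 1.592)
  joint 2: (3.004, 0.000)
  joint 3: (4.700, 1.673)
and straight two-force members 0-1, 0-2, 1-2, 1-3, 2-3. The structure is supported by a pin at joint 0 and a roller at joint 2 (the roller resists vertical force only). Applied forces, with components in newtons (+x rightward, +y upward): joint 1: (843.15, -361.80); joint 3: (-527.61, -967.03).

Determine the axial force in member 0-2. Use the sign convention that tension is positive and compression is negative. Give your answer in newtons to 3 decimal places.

-126.279

N=4 nodes, M=5 members, R=3 reactions → 2N=8, M+R=8
member 0 (0-1): L=2.1154, (cx,cy)=(0.6585,0.7526)
member 1 (0-2): L=3.0040, (cx,cy)=(1.0000,0.0000)
member 2 (1-2): L=2.2649, (cx,cy)=(0.7113,-0.7029)
member 3 (1-3): L=3.3080, (cx,cy)=(0.9997,0.0245)
member 4 (2-3): L=2.3823, (cx,cy)=(0.7119,0.7023)
solve A·x = −loads:
  F[0-1] = +670.9423 N (tension)
  F[0-2] = -126.2786 N (compression)
  F[1-2] = -1216.9082 N (compression)
  F[1-3] = +464.3810 N (tension)
  F[2-3] = -1393.2115 N (compression)
  Rx@0 = -315.5400 N
  Ry@0 = -504.9355 N
  Ry@2 = +1833.7655 N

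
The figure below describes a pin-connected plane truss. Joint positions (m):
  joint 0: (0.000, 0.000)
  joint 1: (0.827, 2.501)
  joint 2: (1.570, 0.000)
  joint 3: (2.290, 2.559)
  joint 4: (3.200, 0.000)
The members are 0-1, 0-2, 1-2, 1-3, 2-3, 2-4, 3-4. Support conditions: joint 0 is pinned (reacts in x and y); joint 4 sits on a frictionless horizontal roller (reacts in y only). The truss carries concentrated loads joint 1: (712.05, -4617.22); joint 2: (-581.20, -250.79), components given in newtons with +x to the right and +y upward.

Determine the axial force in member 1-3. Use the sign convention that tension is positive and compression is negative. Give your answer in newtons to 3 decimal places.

-1207.329

N=5 nodes, M=7 members, R=3 reactions → 2N=10, M+R=10
member 0 (0-1): L=2.6342, (cx,cy)=(0.3139,0.9494)
member 1 (0-2): L=1.5700, (cx,cy)=(1.0000,0.0000)
member 2 (1-2): L=2.6090, (cx,cy)=(0.2848,-0.9586)
member 3 (1-3): L=1.4641, (cx,cy)=(0.9992,0.0396)
member 4 (2-3): L=2.6584, (cx,cy)=(0.2708,0.9626)
member 5 (2-4): L=1.6300, (cx,cy)=(1.0000,0.0000)
member 6 (3-4): L=2.7160, (cx,cy)=(0.3351,-0.9422)
solve A·x = −loads:
  F[0-1] = -3154.6937 N (compression)
  F[0-2] = +1121.2633 N (tension)
  F[1-2] = -1741.9852 N (compression)
  F[1-3] = -1207.3286 N (compression)
  F[2-3] = +1995.2193 N (tension)
  F[2-4] = +665.9885 N (tension)
  F[3-4] = -1987.7094 N (compression)
  Rx@0 = -130.8500 N
  Ry@0 = +2995.1918 N
  Ry@4 = +1872.8182 N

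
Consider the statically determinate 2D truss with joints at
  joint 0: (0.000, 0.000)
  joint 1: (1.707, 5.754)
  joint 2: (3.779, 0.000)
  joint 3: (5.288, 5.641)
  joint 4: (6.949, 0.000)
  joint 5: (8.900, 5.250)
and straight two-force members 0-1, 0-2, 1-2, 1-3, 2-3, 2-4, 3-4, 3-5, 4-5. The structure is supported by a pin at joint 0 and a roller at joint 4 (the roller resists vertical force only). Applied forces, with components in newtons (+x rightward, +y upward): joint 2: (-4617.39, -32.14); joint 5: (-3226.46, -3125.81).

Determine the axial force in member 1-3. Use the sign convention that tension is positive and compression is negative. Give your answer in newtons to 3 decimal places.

-1046.585

N=6 nodes, M=9 members, R=3 reactions → 2N=12, M+R=12
member 0 (0-1): L=6.0019, (cx,cy)=(0.2844,0.9587)
member 1 (0-2): L=3.7790, (cx,cy)=(1.0000,0.0000)
member 2 (1-2): L=6.1157, (cx,cy)=(0.3388,-0.9409)
member 3 (1-3): L=3.5828, (cx,cy)=(0.9995,-0.0315)
member 4 (2-3): L=5.8393, (cx,cy)=(0.2584,0.9660)
member 5 (2-4): L=3.1700, (cx,cy)=(1.0000,0.0000)
member 6 (3-4): L=5.8805, (cx,cy)=(0.2825,-0.9593)
member 7 (3-5): L=3.6331, (cx,cy)=(0.9942,-0.1076)
member 8 (4-5): L=5.6008, (cx,cy)=(0.3483,0.9374)
solve A·x = −loads:
  F[0-1] = -1642.4959 N (compression)
  F[0-2] = -7376.7050 N (compression)
  F[1-2] = +1708.7309 N (tension)
  F[1-3] = -1046.5846 N (compression)
  F[2-3] = -1630.9316 N (compression)
  F[2-4] = -1758.9318 N (compression)
  F[3-4] = +1832.0023 N (tension)
  F[3-5] = -1996.5936 N (compression)
  F[4-5] = -3563.9046 N (compression)
  Rx@0 = +7843.8500 N
  Ry@0 = +1574.6645 N
  Ry@4 = +1583.2855 N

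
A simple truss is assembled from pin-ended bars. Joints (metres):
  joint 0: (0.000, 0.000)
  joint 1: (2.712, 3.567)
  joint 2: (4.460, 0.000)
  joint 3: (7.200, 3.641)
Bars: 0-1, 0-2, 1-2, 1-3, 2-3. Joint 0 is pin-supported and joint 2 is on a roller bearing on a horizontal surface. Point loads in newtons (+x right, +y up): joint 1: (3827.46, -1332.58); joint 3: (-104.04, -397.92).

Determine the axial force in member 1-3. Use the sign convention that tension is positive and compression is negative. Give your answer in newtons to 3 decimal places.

197.893

N=4 nodes, M=5 members, R=3 reactions → 2N=8, M+R=8
member 0 (0-1): L=4.4809, (cx,cy)=(0.6052,0.7960)
member 1 (0-2): L=4.4600, (cx,cy)=(1.0000,0.0000)
member 2 (1-2): L=3.9723, (cx,cy)=(0.4400,-0.8980)
member 3 (1-3): L=4.4886, (cx,cy)=(0.9999,0.0165)
member 4 (2-3): L=4.5568, (cx,cy)=(0.6013,0.7990)
solve A·x = −loads:
  F[0-1] = +3389.7049 N (tension)
  F[0-2] = +1671.8485 N (tension)
  F[1-2] = -4485.2985 N (compression)
  F[1-3] = +197.8930 N (tension)
  F[2-3] = -502.0903 N (compression)
  Rx@0 = -3723.4200 N
  Ry@0 = -2698.3612 N
  Ry@2 = +4428.8612 N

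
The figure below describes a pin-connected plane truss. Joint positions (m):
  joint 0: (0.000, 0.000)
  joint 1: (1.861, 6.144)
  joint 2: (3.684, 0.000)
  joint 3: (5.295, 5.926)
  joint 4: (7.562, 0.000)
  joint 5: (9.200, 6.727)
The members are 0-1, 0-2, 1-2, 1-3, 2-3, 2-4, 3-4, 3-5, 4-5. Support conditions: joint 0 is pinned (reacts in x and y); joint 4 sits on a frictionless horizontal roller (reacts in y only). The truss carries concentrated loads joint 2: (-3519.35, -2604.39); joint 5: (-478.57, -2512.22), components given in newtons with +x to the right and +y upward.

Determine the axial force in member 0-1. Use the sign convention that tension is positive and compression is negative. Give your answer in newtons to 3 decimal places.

N=6 nodes, M=9 members, R=3 reactions → 2N=12, M+R=12
member 0 (0-1): L=6.4197, (cx,cy)=(0.2899,0.9571)
member 1 (0-2): L=3.6840, (cx,cy)=(1.0000,0.0000)
member 2 (1-2): L=6.4087, (cx,cy)=(0.2845,-0.9587)
member 3 (1-3): L=3.4409, (cx,cy)=(0.9980,-0.0634)
member 4 (2-3): L=6.1411, (cx,cy)=(0.2623,0.9650)
member 5 (2-4): L=3.8780, (cx,cy)=(1.0000,0.0000)
member 6 (3-4): L=6.3448, (cx,cy)=(0.3573,-0.9340)
member 7 (3-5): L=3.9863, (cx,cy)=(0.9796,0.2009)
member 8 (4-5): L=6.9236, (cx,cy)=(0.2366,0.9716)
solve A·x = −loads:
  F[0-1] = -1271.7680 N (compression)
  F[0-2] = -3629.2463 N (compression)
  F[1-2] = +1318.8613 N (tension)
  F[1-3] = -745.3275 N (compression)
  F[2-3] = +1388.6452 N (tension)
  F[2-4] = -99.0258 N (compression)
  F[3-4] = -1454.4964 N (compression)
  F[3-5] = +143.0642 N (tension)
  F[4-5] = -2615.2100 N (compression)
  Rx@0 = +3997.9200 N
  Ry@0 = +1217.1580 N
  Ry@4 = +3899.4520 N

-1271.768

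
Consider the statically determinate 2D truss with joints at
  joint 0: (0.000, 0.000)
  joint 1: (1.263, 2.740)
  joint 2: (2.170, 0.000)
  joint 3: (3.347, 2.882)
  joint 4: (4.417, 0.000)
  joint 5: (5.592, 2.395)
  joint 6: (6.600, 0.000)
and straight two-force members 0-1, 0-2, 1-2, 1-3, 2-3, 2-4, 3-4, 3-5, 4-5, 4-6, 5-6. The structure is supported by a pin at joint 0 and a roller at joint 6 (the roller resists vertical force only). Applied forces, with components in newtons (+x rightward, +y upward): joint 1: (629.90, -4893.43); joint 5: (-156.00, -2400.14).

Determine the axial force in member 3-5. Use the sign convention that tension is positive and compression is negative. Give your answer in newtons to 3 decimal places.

N=7 nodes, M=11 members, R=3 reactions → 2N=14, M+R=14
member 0 (0-1): L=3.0171, (cx,cy)=(0.4186,0.9082)
member 1 (0-2): L=2.1700, (cx,cy)=(1.0000,0.0000)
member 2 (1-2): L=2.8862, (cx,cy)=(0.3143,-0.9493)
member 3 (1-3): L=2.0888, (cx,cy)=(0.9977,0.0680)
member 4 (2-3): L=3.1131, (cx,cy)=(0.3781,0.9258)
member 5 (2-4): L=2.2470, (cx,cy)=(1.0000,0.0000)
member 6 (3-4): L=3.0742, (cx,cy)=(0.3481,-0.9375)
member 7 (3-5): L=2.2972, (cx,cy)=(0.9773,-0.2120)
member 8 (4-5): L=2.6677, (cx,cy)=(0.4405,0.8978)
member 9 (4-6): L=2.1830, (cx,cy)=(1.0000,0.0000)
member 10 (5-6): L=2.5985, (cx,cy)=(0.3879,-0.9217)
solve A·x = −loads:
  F[0-1] = -4535.1742 N (compression)
  F[0-2] = +2372.3999 N (tension)
  F[1-2] = -975.5664 N (compression)
  F[1-3] = -2226.9778 N (compression)
  F[2-3] = +1000.4017 N (tension)
  F[2-4] = +1687.5917 N (tension)
  F[3-4] = -434.8505 N (compression)
  F[3-5] = -1731.5977 N (compression)
  F[4-5] = +454.0790 N (tension)
  F[4-6] = +1336.2387 N (tension)
  F[5-6] = -3444.6301 N (compression)
  Rx@0 = -473.9000 N
  Ry@0 = +4118.6774 N
  Ry@6 = +3174.8926 N

-1731.598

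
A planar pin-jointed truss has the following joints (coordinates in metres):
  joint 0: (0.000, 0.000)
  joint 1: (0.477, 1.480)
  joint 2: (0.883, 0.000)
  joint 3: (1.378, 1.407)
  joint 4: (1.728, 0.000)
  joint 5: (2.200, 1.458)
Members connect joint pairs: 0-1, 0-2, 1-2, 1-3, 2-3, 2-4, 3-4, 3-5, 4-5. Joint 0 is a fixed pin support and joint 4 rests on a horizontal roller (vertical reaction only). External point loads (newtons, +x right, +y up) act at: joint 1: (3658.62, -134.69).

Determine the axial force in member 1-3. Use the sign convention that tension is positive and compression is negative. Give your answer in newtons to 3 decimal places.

N=6 nodes, M=9 members, R=3 reactions → 2N=12, M+R=12
member 0 (0-1): L=1.5550, (cx,cy)=(0.3068,0.9518)
member 1 (0-2): L=0.8830, (cx,cy)=(1.0000,0.0000)
member 2 (1-2): L=1.5347, (cx,cy)=(0.2646,-0.9644)
member 3 (1-3): L=0.9040, (cx,cy)=(0.9967,-0.0808)
member 4 (2-3): L=1.4915, (cx,cy)=(0.3319,0.9433)
member 5 (2-4): L=0.8450, (cx,cy)=(1.0000,0.0000)
member 6 (3-4): L=1.4499, (cx,cy)=(0.2414,-0.9704)
member 7 (3-5): L=0.8236, (cx,cy)=(0.9981,0.0619)
member 8 (4-5): L=1.5325, (cx,cy)=(0.3080,0.9514)
solve A·x = −loads:
  F[0-1] = +3189.8199 N (tension)
  F[0-2] = +2680.1156 N (tension)
  F[1-2] = -3132.3116 N (compression)
  F[1-3] = -1857.5275 N (compression)
  F[2-3] = +3202.2007 N (tension)
  F[2-4] = +788.7364 N (tension)
  F[3-4] = -3267.3495 N (compression)
  F[3-5] = -0.0000 N (compression)
  F[4-5] = +0.0000 N (tension)
  Rx@0 = -3658.6200 N
  Ry@0 = -3036.0303 N
  Ry@4 = +3170.7203 N

-1857.528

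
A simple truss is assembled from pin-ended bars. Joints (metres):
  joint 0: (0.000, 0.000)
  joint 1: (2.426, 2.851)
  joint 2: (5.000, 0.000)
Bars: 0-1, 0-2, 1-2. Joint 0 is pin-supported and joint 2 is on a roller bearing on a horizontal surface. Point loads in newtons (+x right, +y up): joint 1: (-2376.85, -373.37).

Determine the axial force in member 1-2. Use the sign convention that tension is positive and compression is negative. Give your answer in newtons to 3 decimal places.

N=3 nodes, M=3 members, R=3 reactions → 2N=6, M+R=6
member 0 (0-1): L=3.7435, (cx,cy)=(0.6481,0.7616)
member 1 (0-2): L=5.0000, (cx,cy)=(1.0000,0.0000)
member 2 (1-2): L=3.8411, (cx,cy)=(0.6701,-0.7422)
solve A·x = −loads:
  F[0-1] = -2031.9214 N (compression)
  F[0-2] = -1060.0445 N (compression)
  F[1-2] = +1581.8514 N (tension)
  Rx@0 = +2376.8500 N
  Ry@0 = +1547.4907 N
  Ry@2 = -1174.1207 N

1581.851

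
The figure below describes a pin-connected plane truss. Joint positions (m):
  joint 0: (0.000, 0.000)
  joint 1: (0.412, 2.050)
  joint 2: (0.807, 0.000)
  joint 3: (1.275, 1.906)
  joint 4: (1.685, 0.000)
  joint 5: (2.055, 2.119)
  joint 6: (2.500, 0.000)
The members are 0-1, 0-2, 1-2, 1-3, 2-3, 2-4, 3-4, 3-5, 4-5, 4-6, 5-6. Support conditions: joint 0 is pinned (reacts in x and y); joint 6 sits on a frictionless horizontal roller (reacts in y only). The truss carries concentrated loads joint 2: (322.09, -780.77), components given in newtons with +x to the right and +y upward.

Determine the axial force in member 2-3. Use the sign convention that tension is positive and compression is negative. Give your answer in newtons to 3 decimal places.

222.569

N=7 nodes, M=11 members, R=3 reactions → 2N=14, M+R=14
member 0 (0-1): L=2.0910, (cx,cy)=(0.1970,0.9804)
member 1 (0-2): L=0.8070, (cx,cy)=(1.0000,0.0000)
member 2 (1-2): L=2.0877, (cx,cy)=(0.1892,-0.9819)
member 3 (1-3): L=0.8749, (cx,cy)=(0.9864,-0.1646)
member 4 (2-3): L=1.9626, (cx,cy)=(0.2385,0.9712)
member 5 (2-4): L=0.8780, (cx,cy)=(1.0000,0.0000)
member 6 (3-4): L=1.9496, (cx,cy)=(0.2103,-0.9776)
member 7 (3-5): L=0.8086, (cx,cy)=(0.9647,0.2634)
member 8 (4-5): L=2.1511, (cx,cy)=(0.1720,0.9851)
member 9 (4-6): L=0.8150, (cx,cy)=(1.0000,0.0000)
member 10 (5-6): L=2.1652, (cx,cy)=(0.2055,-0.9787)
solve A·x = −loads:
  F[0-1] = -539.3099 N (compression)
  F[0-2] = +428.3533 N (tension)
  F[1-2] = +575.0074 N (tension)
  F[1-3] = -218.0296 N (compression)
  F[2-3] = +222.5688 N (tension)
  F[2-4] = +161.9831 N (tension)
  F[3-4] = -286.2298 N (compression)
  F[3-5] = -105.5161 N (compression)
  F[4-5] = +284.0626 N (tension)
  F[4-6] = +52.9280 N (tension)
  F[5-6] = -257.5302 N (compression)
  Rx@0 = -322.0900 N
  Ry@0 = +528.7374 N
  Ry@6 = +252.0326 N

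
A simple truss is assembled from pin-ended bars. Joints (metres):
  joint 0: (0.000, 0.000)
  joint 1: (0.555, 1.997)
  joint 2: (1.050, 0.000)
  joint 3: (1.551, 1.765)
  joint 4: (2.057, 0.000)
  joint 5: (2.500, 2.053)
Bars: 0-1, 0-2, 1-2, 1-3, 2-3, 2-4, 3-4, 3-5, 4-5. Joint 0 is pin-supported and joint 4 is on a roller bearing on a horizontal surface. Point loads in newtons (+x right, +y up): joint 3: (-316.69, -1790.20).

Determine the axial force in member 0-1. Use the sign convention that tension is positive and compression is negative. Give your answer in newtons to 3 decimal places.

-739.094

N=6 nodes, M=9 members, R=3 reactions → 2N=12, M+R=12
member 0 (0-1): L=2.0727, (cx,cy)=(0.2678,0.9635)
member 1 (0-2): L=1.0500, (cx,cy)=(1.0000,0.0000)
member 2 (1-2): L=2.0574, (cx,cy)=(0.2406,-0.9706)
member 3 (1-3): L=1.0227, (cx,cy)=(0.9739,-0.2269)
member 4 (2-3): L=1.8347, (cx,cy)=(0.2731,0.9620)
member 5 (2-4): L=1.0070, (cx,cy)=(1.0000,0.0000)
member 6 (3-4): L=1.8361, (cx,cy)=(0.2756,-0.9613)
member 7 (3-5): L=0.9917, (cx,cy)=(0.9569,0.2904)
member 8 (4-5): L=2.1003, (cx,cy)=(0.2109,0.9775)
solve A·x = −loads:
  F[0-1] = -739.0938 N (compression)
  F[0-2] = -118.7841 N (compression)
  F[1-2] = +829.0130 N (tension)
  F[1-3] = -407.9963 N (compression)
  F[2-3] = -836.4509 N (compression)
  F[2-4] = +309.0744 N (tension)
  F[3-4] = -1121.5243 N (compression)
  F[3-5] = +0.0000 N (tension)
  F[4-5] = -0.0000 N (compression)
  Rx@0 = +316.6900 N
  Ry@0 = +712.1045 N
  Ry@4 = +1078.0955 N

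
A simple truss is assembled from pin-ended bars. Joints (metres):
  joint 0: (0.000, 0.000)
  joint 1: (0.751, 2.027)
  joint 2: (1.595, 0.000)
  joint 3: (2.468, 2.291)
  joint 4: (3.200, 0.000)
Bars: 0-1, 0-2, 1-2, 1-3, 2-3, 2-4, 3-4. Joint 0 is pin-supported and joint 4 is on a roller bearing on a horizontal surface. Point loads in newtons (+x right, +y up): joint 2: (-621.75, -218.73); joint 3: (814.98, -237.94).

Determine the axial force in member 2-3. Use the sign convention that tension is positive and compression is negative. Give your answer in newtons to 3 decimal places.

631.798

N=5 nodes, M=7 members, R=3 reactions → 2N=10, M+R=10
member 0 (0-1): L=2.1616, (cx,cy)=(0.3474,0.9377)
member 1 (0-2): L=1.5950, (cx,cy)=(1.0000,0.0000)
member 2 (1-2): L=2.1957, (cx,cy)=(0.3844,-0.9232)
member 3 (1-3): L=1.7372, (cx,cy)=(0.9884,0.1520)
member 4 (2-3): L=2.4517, (cx,cy)=(0.3561,0.9345)
member 5 (2-4): L=1.6050, (cx,cy)=(1.0000,0.0000)
member 6 (3-4): L=2.4051, (cx,cy)=(0.3044,-0.9526)
solve A·x = −loads:
  F[0-1] = +447.1951 N (tension)
  F[0-2] = +37.8655 N (tension)
  F[1-2] = -402.5873 N (compression)
  F[1-3] = +313.7589 N (tension)
  F[2-3] = +631.7980 N (tension)
  F[2-4] = +279.8947 N (tension)
  F[3-4] = -919.6375 N (compression)
  Rx@0 = -193.2300 N
  Ry@0 = -419.3392 N
  Ry@4 = +876.0092 N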